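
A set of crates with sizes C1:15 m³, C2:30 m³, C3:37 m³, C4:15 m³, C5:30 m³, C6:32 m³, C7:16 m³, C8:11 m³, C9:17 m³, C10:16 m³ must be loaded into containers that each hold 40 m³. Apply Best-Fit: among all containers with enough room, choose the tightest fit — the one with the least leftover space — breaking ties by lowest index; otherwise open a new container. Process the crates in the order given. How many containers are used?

7 containers

C1 (15 m³) → container 1 (remaining 25 m³)
C2 (30 m³) → container 2 (remaining 10 m³)
C3 (37 m³) → container 3 (remaining 3 m³)
C4 (15 m³) → container 1 (remaining 10 m³)
C5 (30 m³) → container 4 (remaining 10 m³)
C6 (32 m³) → container 5 (remaining 8 m³)
C7 (16 m³) → container 6 (remaining 24 m³)
C8 (11 m³) → container 6 (remaining 13 m³)
C9 (17 m³) → container 7 (remaining 23 m³)
C10 (16 m³) → container 7 (remaining 7 m³)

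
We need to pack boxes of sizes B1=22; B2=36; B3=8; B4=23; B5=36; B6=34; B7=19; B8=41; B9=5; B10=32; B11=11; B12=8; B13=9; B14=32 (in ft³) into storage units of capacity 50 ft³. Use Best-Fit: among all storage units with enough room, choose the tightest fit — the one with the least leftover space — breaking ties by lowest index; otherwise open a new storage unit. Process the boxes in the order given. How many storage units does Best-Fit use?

8

storage unit 1: place B1 (22 ft³), 28 ft³ left
storage unit 2: place B2 (36 ft³), 14 ft³ left
storage unit 2: place B3 (8 ft³), 6 ft³ left
storage unit 1: place B4 (23 ft³), 5 ft³ left
storage unit 3: place B5 (36 ft³), 14 ft³ left
storage unit 4: place B6 (34 ft³), 16 ft³ left
storage unit 5: place B7 (19 ft³), 31 ft³ left
storage unit 6: place B8 (41 ft³), 9 ft³ left
storage unit 1: place B9 (5 ft³), 0 ft³ left
storage unit 7: place B10 (32 ft³), 18 ft³ left
storage unit 3: place B11 (11 ft³), 3 ft³ left
storage unit 6: place B12 (8 ft³), 1 ft³ left
storage unit 4: place B13 (9 ft³), 7 ft³ left
storage unit 8: place B14 (32 ft³), 18 ft³ left
Final storage units: [22,23,5] [36,8] [36,11] [34,9] [19] [41,8] [32] [32].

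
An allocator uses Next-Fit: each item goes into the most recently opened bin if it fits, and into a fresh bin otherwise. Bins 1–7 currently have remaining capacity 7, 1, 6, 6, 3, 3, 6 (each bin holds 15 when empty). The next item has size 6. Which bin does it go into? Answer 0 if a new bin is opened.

7

Next-Fit only looks at bin 7, which has 6 free.
6 fits there.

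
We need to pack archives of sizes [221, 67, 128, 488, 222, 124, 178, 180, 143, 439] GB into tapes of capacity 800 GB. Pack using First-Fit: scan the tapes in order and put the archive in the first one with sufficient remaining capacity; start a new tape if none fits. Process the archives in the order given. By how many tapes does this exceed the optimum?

0

First-Fit: [221,67,128,222,124] [488,178] [180,143,439] → 3 tapes.
Total size 2190 GB; any packing needs at least ⌈2190/800⌉ = 3 tapes.
So 3 is already optimal.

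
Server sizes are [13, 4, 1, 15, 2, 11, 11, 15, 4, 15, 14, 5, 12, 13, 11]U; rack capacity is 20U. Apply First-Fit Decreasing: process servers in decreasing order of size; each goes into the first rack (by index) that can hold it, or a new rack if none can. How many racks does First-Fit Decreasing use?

10

Sorted descending: 15, 15, 15, 14, 13, 13, 12, 11, 11, 11, 5, 4, 4, 2, 1.
15U → rack 1 (remaining 5U)
15U → rack 2 (remaining 5U)
15U → rack 3 (remaining 5U)
14U → rack 4 (remaining 6U)
13U → rack 5 (remaining 7U)
13U → rack 6 (remaining 7U)
12U → rack 7 (remaining 8U)
11U → rack 8 (remaining 9U)
11U → rack 9 (remaining 9U)
11U → rack 10 (remaining 9U)
5U → rack 1 (remaining 0U)
4U → rack 2 (remaining 1U)
4U → rack 3 (remaining 1U)
2U → rack 4 (remaining 4U)
1U → rack 2 (remaining 0U)
Final racks: [15,5] [15,4,1] [15,4] [14,2] [13] [13] [12] [11] [11] [11].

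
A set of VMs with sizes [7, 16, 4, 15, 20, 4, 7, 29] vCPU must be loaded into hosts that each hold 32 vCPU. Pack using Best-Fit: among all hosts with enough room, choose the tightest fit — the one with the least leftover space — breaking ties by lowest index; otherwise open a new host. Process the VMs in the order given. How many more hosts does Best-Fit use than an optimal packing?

Best-Fit: [7,16,4,4] [15] [20,7] [29] → 4 hosts.
Total size 102 vCPU; any packing needs at least ⌈102/32⌉ = 4 hosts.
So 4 is already optimal.

0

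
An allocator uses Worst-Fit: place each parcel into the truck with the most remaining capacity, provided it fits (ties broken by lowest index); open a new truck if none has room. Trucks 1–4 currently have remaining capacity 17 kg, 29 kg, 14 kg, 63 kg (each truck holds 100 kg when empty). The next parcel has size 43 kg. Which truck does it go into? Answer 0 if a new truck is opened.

4

Trucks with room: truck 4 (63 kg).
Most room is truck 4 with 63 kg free.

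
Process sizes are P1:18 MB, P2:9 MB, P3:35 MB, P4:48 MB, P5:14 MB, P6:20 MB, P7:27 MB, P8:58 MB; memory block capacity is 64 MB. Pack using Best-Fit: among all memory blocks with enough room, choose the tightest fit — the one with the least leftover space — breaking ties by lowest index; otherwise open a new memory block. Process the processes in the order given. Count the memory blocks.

4 memory blocks

memory block 1: place P1 (18 MB), 46 MB left
memory block 1: place P2 (9 MB), 37 MB left
memory block 1: place P3 (35 MB), 2 MB left
memory block 2: place P4 (48 MB), 16 MB left
memory block 2: place P5 (14 MB), 2 MB left
memory block 3: place P6 (20 MB), 44 MB left
memory block 3: place P7 (27 MB), 17 MB left
memory block 4: place P8 (58 MB), 6 MB left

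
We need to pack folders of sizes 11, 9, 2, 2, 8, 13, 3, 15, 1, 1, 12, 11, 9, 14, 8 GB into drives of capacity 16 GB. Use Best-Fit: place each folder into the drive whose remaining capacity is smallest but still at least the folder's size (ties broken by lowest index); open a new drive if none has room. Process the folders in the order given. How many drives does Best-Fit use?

9 drives

Put 11 GB in drive 1; 5 GB remain.
Put 9 GB in drive 2; 7 GB remain.
Put 2 GB in drive 1; 3 GB remain.
Put 2 GB in drive 1; 1 GB remain.
Put 8 GB in drive 3; 8 GB remain.
Put 13 GB in drive 4; 3 GB remain.
Put 3 GB in drive 4; 0 GB remain.
Put 15 GB in drive 5; 1 GB remain.
Put 1 GB in drive 1; 0 GB remain.
Put 1 GB in drive 5; 0 GB remain.
Put 12 GB in drive 6; 4 GB remain.
Put 11 GB in drive 7; 5 GB remain.
Put 9 GB in drive 8; 7 GB remain.
Put 14 GB in drive 9; 2 GB remain.
Put 8 GB in drive 3; 0 GB remain.
Final drives: [11,2,2,1] [9] [8,8] [13,3] [15,1] [12] [11] [9] [14].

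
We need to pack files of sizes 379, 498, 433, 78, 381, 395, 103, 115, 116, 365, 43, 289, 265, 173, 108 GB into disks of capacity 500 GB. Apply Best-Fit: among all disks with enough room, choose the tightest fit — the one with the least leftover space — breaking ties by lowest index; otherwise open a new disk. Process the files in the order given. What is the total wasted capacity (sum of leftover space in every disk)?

259

Put 379 GB in disk 1; 121 GB remain.
Put 498 GB in disk 2; 2 GB remain.
Put 433 GB in disk 3; 67 GB remain.
Put 78 GB in disk 1; 43 GB remain.
Put 381 GB in disk 4; 119 GB remain.
Put 395 GB in disk 5; 105 GB remain.
Put 103 GB in disk 5; 2 GB remain.
Put 115 GB in disk 4; 4 GB remain.
Put 116 GB in disk 6; 384 GB remain.
Put 365 GB in disk 6; 19 GB remain.
Put 43 GB in disk 1; 0 GB remain.
Put 289 GB in disk 7; 211 GB remain.
Put 265 GB in disk 8; 235 GB remain.
Put 173 GB in disk 7; 38 GB remain.
Put 108 GB in disk 8; 127 GB remain.
8 disks × 500 GB = 4000 GB; used 3741 GB; unused 259 GB.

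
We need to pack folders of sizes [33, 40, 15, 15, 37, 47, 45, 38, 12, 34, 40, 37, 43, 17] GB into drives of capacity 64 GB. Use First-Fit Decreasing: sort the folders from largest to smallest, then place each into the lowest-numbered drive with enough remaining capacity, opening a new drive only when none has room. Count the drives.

10 drives

Sorted descending: 47, 45, 43, 40, 40, 38, 37, 37, 34, 33, 17, 15, 15, 12.
drive 1: place 47 GB, 17 GB left
drive 2: place 45 GB, 19 GB left
drive 3: place 43 GB, 21 GB left
drive 4: place 40 GB, 24 GB left
drive 5: place 40 GB, 24 GB left
drive 6: place 38 GB, 26 GB left
drive 7: place 37 GB, 27 GB left
drive 8: place 37 GB, 27 GB left
drive 9: place 34 GB, 30 GB left
drive 10: place 33 GB, 31 GB left
drive 1: place 17 GB, 0 GB left
drive 2: place 15 GB, 4 GB left
drive 3: place 15 GB, 6 GB left
drive 4: place 12 GB, 12 GB left
Final drives: [47,17] [45,15] [43,15] [40,12] [40] [38] [37] [37] [34] [33].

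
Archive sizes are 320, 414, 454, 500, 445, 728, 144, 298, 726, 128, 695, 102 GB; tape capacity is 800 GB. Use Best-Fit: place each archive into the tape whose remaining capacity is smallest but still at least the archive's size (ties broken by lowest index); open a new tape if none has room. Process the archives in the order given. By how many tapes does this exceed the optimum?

0

Best-Fit: [320,414] [454,298] [500,144,128] [445] [728] [726] [695,102] → 7 tapes.
Total size 4954 GB; any packing needs at least ⌈4954/800⌉ = 7 tapes.
So 7 is already optimal.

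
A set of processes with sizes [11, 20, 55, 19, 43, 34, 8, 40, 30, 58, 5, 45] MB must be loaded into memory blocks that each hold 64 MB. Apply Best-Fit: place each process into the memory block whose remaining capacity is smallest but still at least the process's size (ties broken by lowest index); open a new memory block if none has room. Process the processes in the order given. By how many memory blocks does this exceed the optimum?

1

Best-Fit: [11,20,19] [55,8] [43] [34,30] [40] [58,5] [45] → 7 memory blocks.
Total size 368 MB; any packing needs at least ⌈368/64⌉ = 6 memory blocks.
An optimal packing achieves that bound: [58,5] [55,8] [45,19] [43,20] [40,11] [34,30] → 6 memory blocks.
Excess: 7 − 6 = 1.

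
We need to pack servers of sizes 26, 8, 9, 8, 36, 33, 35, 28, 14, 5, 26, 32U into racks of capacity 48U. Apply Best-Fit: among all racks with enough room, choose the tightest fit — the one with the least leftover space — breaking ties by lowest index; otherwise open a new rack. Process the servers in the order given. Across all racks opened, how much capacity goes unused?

26U → rack 1 (remaining 22U)
8U → rack 1 (remaining 14U)
9U → rack 1 (remaining 5U)
8U → rack 2 (remaining 40U)
36U → rack 2 (remaining 4U)
33U → rack 3 (remaining 15U)
35U → rack 4 (remaining 13U)
28U → rack 5 (remaining 20U)
14U → rack 3 (remaining 1U)
5U → rack 1 (remaining 0U)
26U → rack 6 (remaining 22U)
32U → rack 7 (remaining 16U)
7 racks × 48U = 336U; used 260U; unused 76U.

76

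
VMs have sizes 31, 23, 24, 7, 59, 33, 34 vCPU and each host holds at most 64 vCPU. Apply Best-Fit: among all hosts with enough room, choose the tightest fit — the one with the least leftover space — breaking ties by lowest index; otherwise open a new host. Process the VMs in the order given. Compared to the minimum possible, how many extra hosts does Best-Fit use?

Best-Fit: [31,23,7] [24,33] [59] [34] → 4 hosts.
Total size 211 vCPU; any packing needs at least ⌈211/64⌉ = 4 hosts.
So 4 is already optimal.

0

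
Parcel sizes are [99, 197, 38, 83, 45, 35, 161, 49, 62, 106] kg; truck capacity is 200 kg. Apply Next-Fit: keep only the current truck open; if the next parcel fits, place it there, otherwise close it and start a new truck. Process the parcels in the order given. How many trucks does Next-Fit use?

99 kg → truck 1 (remaining 101 kg)
197 kg → truck 2 (remaining 3 kg)
38 kg → truck 3 (remaining 162 kg)
83 kg → truck 3 (remaining 79 kg)
45 kg → truck 3 (remaining 34 kg)
35 kg → truck 4 (remaining 165 kg)
161 kg → truck 4 (remaining 4 kg)
49 kg → truck 5 (remaining 151 kg)
62 kg → truck 5 (remaining 89 kg)
106 kg → truck 6 (remaining 94 kg)
Final trucks: [99] [197] [38,83,45] [35,161] [49,62] [106].

6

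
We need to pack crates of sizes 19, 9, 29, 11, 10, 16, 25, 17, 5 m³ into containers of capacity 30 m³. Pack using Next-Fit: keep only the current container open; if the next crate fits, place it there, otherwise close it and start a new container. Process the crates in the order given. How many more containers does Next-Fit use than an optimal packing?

1

Next-Fit: [19,9] [29] [11,10] [16] [25] [17,5] → 6 containers.
Total size 141 m³; any packing needs at least ⌈141/30⌉ = 5 containers.
An optimal packing achieves that bound: [29] [25,5] [19,11] [17,10] [16,9] → 5 containers.
Excess: 6 − 5 = 1.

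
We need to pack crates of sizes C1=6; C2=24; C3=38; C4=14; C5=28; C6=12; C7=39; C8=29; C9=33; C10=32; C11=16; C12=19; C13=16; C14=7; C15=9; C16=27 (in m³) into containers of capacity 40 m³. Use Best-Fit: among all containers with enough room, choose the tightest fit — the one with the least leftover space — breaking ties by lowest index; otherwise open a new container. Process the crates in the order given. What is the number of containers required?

10 containers

Put C1 (6 m³) in container 1; 34 m³ remain.
Put C2 (24 m³) in container 1; 10 m³ remain.
Put C3 (38 m³) in container 2; 2 m³ remain.
Put C4 (14 m³) in container 3; 26 m³ remain.
Put C5 (28 m³) in container 4; 12 m³ remain.
Put C6 (12 m³) in container 4; 0 m³ remain.
Put C7 (39 m³) in container 5; 1 m³ remain.
Put C8 (29 m³) in container 6; 11 m³ remain.
Put C9 (33 m³) in container 7; 7 m³ remain.
Put C10 (32 m³) in container 8; 8 m³ remain.
Put C11 (16 m³) in container 3; 10 m³ remain.
Put C12 (19 m³) in container 9; 21 m³ remain.
Put C13 (16 m³) in container 9; 5 m³ remain.
Put C14 (7 m³) in container 7; 0 m³ remain.
Put C15 (9 m³) in container 1; 1 m³ remain.
Put C16 (27 m³) in container 10; 13 m³ remain.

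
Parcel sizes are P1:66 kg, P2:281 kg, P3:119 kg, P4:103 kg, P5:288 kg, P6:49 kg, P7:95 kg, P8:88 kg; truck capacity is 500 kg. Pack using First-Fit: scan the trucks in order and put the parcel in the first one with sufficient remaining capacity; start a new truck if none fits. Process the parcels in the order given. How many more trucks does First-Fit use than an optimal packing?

First-Fit: [66,281,119] [103,288,49] [95,88] → 3 trucks.
Total size 1089 kg; any packing needs at least ⌈1089/500⌉ = 3 trucks.
So 3 is already optimal.

0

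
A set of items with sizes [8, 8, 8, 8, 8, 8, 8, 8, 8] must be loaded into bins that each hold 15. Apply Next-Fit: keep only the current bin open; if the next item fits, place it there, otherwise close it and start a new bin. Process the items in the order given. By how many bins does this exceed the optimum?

Next-Fit: [8] [8] [8] [8] [8] [8] [8] [8] [8] → 9 bins.
9 items exceed 7.5 (half the capacity), and no two of those can share a bin, so at least 9 bins are needed.
So 9 is already optimal.

0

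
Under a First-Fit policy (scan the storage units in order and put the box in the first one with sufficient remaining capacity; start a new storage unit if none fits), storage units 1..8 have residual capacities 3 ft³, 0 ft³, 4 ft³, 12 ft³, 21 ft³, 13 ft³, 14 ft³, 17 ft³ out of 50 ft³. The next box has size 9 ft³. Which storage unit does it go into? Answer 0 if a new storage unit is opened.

Storage units with room: storage unit 4 (12 ft³), storage unit 5 (21 ft³), storage unit 6 (13 ft³), storage unit 7 (14 ft³), storage unit 8 (17 ft³).
The first with room is storage unit 4.

4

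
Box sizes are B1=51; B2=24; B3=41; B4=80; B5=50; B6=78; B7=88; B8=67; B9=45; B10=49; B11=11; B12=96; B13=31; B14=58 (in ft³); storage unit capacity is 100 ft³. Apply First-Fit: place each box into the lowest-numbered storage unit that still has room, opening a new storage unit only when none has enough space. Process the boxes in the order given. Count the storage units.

storage unit 1: place B1 (51 ft³), 49 ft³ left
storage unit 1: place B2 (24 ft³), 25 ft³ left
storage unit 2: place B3 (41 ft³), 59 ft³ left
storage unit 3: place B4 (80 ft³), 20 ft³ left
storage unit 2: place B5 (50 ft³), 9 ft³ left
storage unit 4: place B6 (78 ft³), 22 ft³ left
storage unit 5: place B7 (88 ft³), 12 ft³ left
storage unit 6: place B8 (67 ft³), 33 ft³ left
storage unit 7: place B9 (45 ft³), 55 ft³ left
storage unit 7: place B10 (49 ft³), 6 ft³ left
storage unit 1: place B11 (11 ft³), 14 ft³ left
storage unit 8: place B12 (96 ft³), 4 ft³ left
storage unit 6: place B13 (31 ft³), 2 ft³ left
storage unit 9: place B14 (58 ft³), 42 ft³ left
Final storage units: [51,24,11] [41,50] [80] [78] [88] [67,31] [45,49] [96] [58].

9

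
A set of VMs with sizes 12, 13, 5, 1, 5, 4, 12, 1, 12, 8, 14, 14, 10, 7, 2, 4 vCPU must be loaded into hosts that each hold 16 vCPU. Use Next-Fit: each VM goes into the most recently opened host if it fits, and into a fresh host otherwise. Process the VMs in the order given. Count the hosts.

10

host 1: place 12 vCPU, 4 vCPU left
host 2: place 13 vCPU, 3 vCPU left
host 3: place 5 vCPU, 11 vCPU left
host 3: place 1 vCPU, 10 vCPU left
host 3: place 5 vCPU, 5 vCPU left
host 3: place 4 vCPU, 1 vCPU left
host 4: place 12 vCPU, 4 vCPU left
host 4: place 1 vCPU, 3 vCPU left
host 5: place 12 vCPU, 4 vCPU left
host 6: place 8 vCPU, 8 vCPU left
host 7: place 14 vCPU, 2 vCPU left
host 8: place 14 vCPU, 2 vCPU left
host 9: place 10 vCPU, 6 vCPU left
host 10: place 7 vCPU, 9 vCPU left
host 10: place 2 vCPU, 7 vCPU left
host 10: place 4 vCPU, 3 vCPU left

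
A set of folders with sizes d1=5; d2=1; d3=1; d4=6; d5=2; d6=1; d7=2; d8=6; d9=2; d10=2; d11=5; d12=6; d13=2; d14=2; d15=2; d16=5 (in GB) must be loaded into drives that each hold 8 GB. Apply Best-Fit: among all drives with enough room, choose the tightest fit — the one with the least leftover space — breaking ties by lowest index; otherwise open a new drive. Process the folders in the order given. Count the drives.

7

d1 (5 GB) → drive 1 (remaining 3 GB)
d2 (1 GB) → drive 1 (remaining 2 GB)
d3 (1 GB) → drive 1 (remaining 1 GB)
d4 (6 GB) → drive 2 (remaining 2 GB)
d5 (2 GB) → drive 2 (remaining 0 GB)
d6 (1 GB) → drive 1 (remaining 0 GB)
d7 (2 GB) → drive 3 (remaining 6 GB)
d8 (6 GB) → drive 3 (remaining 0 GB)
d9 (2 GB) → drive 4 (remaining 6 GB)
d10 (2 GB) → drive 4 (remaining 4 GB)
d11 (5 GB) → drive 5 (remaining 3 GB)
d12 (6 GB) → drive 6 (remaining 2 GB)
d13 (2 GB) → drive 6 (remaining 0 GB)
d14 (2 GB) → drive 5 (remaining 1 GB)
d15 (2 GB) → drive 4 (remaining 2 GB)
d16 (5 GB) → drive 7 (remaining 3 GB)
Final drives: [5,1,1,1] [6,2] [2,6] [2,2,2] [5,2] [6,2] [5].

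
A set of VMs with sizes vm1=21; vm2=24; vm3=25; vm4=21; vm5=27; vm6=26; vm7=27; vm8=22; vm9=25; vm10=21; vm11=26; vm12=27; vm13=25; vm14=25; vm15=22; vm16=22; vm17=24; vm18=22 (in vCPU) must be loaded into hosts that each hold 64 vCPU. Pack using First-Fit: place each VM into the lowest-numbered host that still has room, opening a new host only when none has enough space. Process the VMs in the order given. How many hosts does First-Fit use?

9

vm1 (21 vCPU) → host 1 (remaining 43 vCPU)
vm2 (24 vCPU) → host 1 (remaining 19 vCPU)
vm3 (25 vCPU) → host 2 (remaining 39 vCPU)
vm4 (21 vCPU) → host 2 (remaining 18 vCPU)
vm5 (27 vCPU) → host 3 (remaining 37 vCPU)
vm6 (26 vCPU) → host 3 (remaining 11 vCPU)
vm7 (27 vCPU) → host 4 (remaining 37 vCPU)
vm8 (22 vCPU) → host 4 (remaining 15 vCPU)
vm9 (25 vCPU) → host 5 (remaining 39 vCPU)
vm10 (21 vCPU) → host 5 (remaining 18 vCPU)
vm11 (26 vCPU) → host 6 (remaining 38 vCPU)
vm12 (27 vCPU) → host 6 (remaining 11 vCPU)
vm13 (25 vCPU) → host 7 (remaining 39 vCPU)
vm14 (25 vCPU) → host 7 (remaining 14 vCPU)
vm15 (22 vCPU) → host 8 (remaining 42 vCPU)
vm16 (22 vCPU) → host 8 (remaining 20 vCPU)
vm17 (24 vCPU) → host 9 (remaining 40 vCPU)
vm18 (22 vCPU) → host 9 (remaining 18 vCPU)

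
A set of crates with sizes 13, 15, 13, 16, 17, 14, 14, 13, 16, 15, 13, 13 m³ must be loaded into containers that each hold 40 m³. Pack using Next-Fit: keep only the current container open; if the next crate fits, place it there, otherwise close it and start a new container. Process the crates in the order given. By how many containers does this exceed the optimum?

1

Next-Fit: [13,15] [13,16] [17,14] [14,13] [16,15] [13,13] → 6 containers.
Total size 172 m³; any packing needs at least ⌈172/40⌉ = 5 containers.
An optimal packing achieves that bound: [17,16] [16,15] [15,14] [14,13,13] [13,13,13] → 5 containers.
Excess: 6 − 5 = 1.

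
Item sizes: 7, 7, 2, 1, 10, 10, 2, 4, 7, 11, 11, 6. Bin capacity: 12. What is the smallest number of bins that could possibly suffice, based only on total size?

Total size = 7 + 7 + 2 + 1 + 10 + 10 + 2 + 4 + 7 + 11 + 11 + 6 = 78.
⌈78 / 12⌉ = 7.

7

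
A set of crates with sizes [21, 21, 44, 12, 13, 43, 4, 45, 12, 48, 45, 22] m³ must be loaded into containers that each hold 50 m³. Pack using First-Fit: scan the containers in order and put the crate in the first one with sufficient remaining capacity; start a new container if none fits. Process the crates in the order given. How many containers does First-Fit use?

8

21 m³ → container 1 (remaining 29 m³)
21 m³ → container 1 (remaining 8 m³)
44 m³ → container 2 (remaining 6 m³)
12 m³ → container 3 (remaining 38 m³)
13 m³ → container 3 (remaining 25 m³)
43 m³ → container 4 (remaining 7 m³)
4 m³ → container 1 (remaining 4 m³)
45 m³ → container 5 (remaining 5 m³)
12 m³ → container 3 (remaining 13 m³)
48 m³ → container 6 (remaining 2 m³)
45 m³ → container 7 (remaining 5 m³)
22 m³ → container 8 (remaining 28 m³)
Final containers: [21,21,4] [44] [12,13,12] [43] [45] [48] [45] [22].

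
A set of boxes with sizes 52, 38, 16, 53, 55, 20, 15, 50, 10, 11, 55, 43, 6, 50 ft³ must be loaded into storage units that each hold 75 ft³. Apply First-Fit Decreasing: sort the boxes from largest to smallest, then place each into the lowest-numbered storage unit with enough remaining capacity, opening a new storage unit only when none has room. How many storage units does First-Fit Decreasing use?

8

Sorted descending: 55, 55, 53, 52, 50, 50, 43, 38, 20, 16, 15, 11, 10, 6.
55 ft³ → storage unit 1 (remaining 20 ft³)
55 ft³ → storage unit 2 (remaining 20 ft³)
53 ft³ → storage unit 3 (remaining 22 ft³)
52 ft³ → storage unit 4 (remaining 23 ft³)
50 ft³ → storage unit 5 (remaining 25 ft³)
50 ft³ → storage unit 6 (remaining 25 ft³)
43 ft³ → storage unit 7 (remaining 32 ft³)
38 ft³ → storage unit 8 (remaining 37 ft³)
20 ft³ → storage unit 1 (remaining 0 ft³)
16 ft³ → storage unit 2 (remaining 4 ft³)
15 ft³ → storage unit 3 (remaining 7 ft³)
11 ft³ → storage unit 4 (remaining 12 ft³)
10 ft³ → storage unit 4 (remaining 2 ft³)
6 ft³ → storage unit 3 (remaining 1 ft³)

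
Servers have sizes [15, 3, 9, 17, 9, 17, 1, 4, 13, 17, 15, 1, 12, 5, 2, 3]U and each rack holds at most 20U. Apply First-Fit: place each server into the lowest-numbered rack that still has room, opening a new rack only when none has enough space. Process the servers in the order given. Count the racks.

Put 15U in rack 1; 5U remain.
Put 3U in rack 1; 2U remain.
Put 9U in rack 2; 11U remain.
Put 17U in rack 3; 3U remain.
Put 9U in rack 2; 2U remain.
Put 17U in rack 4; 3U remain.
Put 1U in rack 1; 1U remain.
Put 4U in rack 5; 16U remain.
Put 13U in rack 5; 3U remain.
Put 17U in rack 6; 3U remain.
Put 15U in rack 7; 5U remain.
Put 1U in rack 1; 0U remain.
Put 12U in rack 8; 8U remain.
Put 5U in rack 7; 0U remain.
Put 2U in rack 2; 0U remain.
Put 3U in rack 3; 0U remain.
Final racks: [15,3,1,1] [9,9,2] [17,3] [17] [4,13] [17] [15,5] [12].

8 racks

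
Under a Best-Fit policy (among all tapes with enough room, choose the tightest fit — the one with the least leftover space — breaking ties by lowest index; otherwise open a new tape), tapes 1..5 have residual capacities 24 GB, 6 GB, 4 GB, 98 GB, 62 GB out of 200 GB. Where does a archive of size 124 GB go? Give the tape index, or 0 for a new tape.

No tape has ≥ 124 GB free, so a new tape is opened.

0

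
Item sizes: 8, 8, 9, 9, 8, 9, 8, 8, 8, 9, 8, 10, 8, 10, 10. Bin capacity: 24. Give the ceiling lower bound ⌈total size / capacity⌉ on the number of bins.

6

Total size = 8 + 8 + 9 + 9 + 8 + 9 + 8 + 8 + 8 + 9 + 8 + 10 + 8 + 10 + 10 = 130.
⌈130 / 24⌉ = 6.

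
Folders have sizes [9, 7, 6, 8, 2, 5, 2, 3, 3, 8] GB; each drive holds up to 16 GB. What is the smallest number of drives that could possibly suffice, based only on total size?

Total size = 9 + 7 + 6 + 8 + 2 + 5 + 2 + 3 + 3 + 8 = 53 GB.
⌈53 / 16⌉ = 4.

4 drives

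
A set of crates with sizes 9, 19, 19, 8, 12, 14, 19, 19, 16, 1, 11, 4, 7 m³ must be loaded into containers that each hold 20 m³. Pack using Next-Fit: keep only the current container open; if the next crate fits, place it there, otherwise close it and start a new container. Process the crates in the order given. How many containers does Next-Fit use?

10

Put 9 m³ in container 1; 11 m³ remain.
Put 19 m³ in container 2; 1 m³ remain.
Put 19 m³ in container 3; 1 m³ remain.
Put 8 m³ in container 4; 12 m³ remain.
Put 12 m³ in container 4; 0 m³ remain.
Put 14 m³ in container 5; 6 m³ remain.
Put 19 m³ in container 6; 1 m³ remain.
Put 19 m³ in container 7; 1 m³ remain.
Put 16 m³ in container 8; 4 m³ remain.
Put 1 m³ in container 8; 3 m³ remain.
Put 11 m³ in container 9; 9 m³ remain.
Put 4 m³ in container 9; 5 m³ remain.
Put 7 m³ in container 10; 13 m³ remain.
Final containers: [9] [19] [19] [8,12] [14] [19] [19] [16,1] [11,4] [7].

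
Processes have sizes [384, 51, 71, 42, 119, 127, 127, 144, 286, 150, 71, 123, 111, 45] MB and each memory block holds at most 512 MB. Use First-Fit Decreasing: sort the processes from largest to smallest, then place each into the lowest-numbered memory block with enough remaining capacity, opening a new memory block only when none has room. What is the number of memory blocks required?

Sorted descending: 384, 286, 150, 144, 127, 127, 123, 119, 111, 71, 71, 51, 45, 42.
Put 384 MB in memory block 1; 128 MB remain.
Put 286 MB in memory block 2; 226 MB remain.
Put 150 MB in memory block 2; 76 MB remain.
Put 144 MB in memory block 3; 368 MB remain.
Put 127 MB in memory block 1; 1 MB remain.
Put 127 MB in memory block 3; 241 MB remain.
Put 123 MB in memory block 3; 118 MB remain.
Put 119 MB in memory block 4; 393 MB remain.
Put 111 MB in memory block 3; 7 MB remain.
Put 71 MB in memory block 2; 5 MB remain.
Put 71 MB in memory block 4; 322 MB remain.
Put 51 MB in memory block 4; 271 MB remain.
Put 45 MB in memory block 4; 226 MB remain.
Put 42 MB in memory block 4; 184 MB remain.
Final memory blocks: [384,127] [286,150,71] [144,127,123,111] [119,71,51,45,42].

4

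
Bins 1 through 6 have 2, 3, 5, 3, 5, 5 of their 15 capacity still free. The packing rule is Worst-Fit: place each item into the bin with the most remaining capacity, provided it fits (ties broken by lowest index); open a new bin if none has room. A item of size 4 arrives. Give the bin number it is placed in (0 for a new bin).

Bins with room: bin 3 (5), bin 5 (5), bin 6 (5).
Most room is bin 3 with 5 free.

3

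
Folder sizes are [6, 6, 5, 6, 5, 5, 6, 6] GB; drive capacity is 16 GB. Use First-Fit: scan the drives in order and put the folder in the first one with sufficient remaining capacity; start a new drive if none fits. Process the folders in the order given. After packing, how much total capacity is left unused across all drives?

6 GB → drive 1 (remaining 10 GB)
6 GB → drive 1 (remaining 4 GB)
5 GB → drive 2 (remaining 11 GB)
6 GB → drive 2 (remaining 5 GB)
5 GB → drive 2 (remaining 0 GB)
5 GB → drive 3 (remaining 11 GB)
6 GB → drive 3 (remaining 5 GB)
6 GB → drive 4 (remaining 10 GB)
4 drives × 16 GB = 64 GB; used 45 GB; unused 19 GB.

19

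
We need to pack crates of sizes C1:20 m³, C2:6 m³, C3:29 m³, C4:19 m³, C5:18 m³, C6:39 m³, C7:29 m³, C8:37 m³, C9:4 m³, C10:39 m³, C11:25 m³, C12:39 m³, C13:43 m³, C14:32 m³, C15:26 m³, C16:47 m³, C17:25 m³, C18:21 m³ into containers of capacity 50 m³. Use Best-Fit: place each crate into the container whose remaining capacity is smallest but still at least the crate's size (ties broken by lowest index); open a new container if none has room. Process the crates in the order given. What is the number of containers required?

12

C1 (20 m³) → container 1 (remaining 30 m³)
C2 (6 m³) → container 1 (remaining 24 m³)
C3 (29 m³) → container 2 (remaining 21 m³)
C4 (19 m³) → container 2 (remaining 2 m³)
C5 (18 m³) → container 1 (remaining 6 m³)
C6 (39 m³) → container 3 (remaining 11 m³)
C7 (29 m³) → container 4 (remaining 21 m³)
C8 (37 m³) → container 5 (remaining 13 m³)
C9 (4 m³) → container 1 (remaining 2 m³)
C10 (39 m³) → container 6 (remaining 11 m³)
C11 (25 m³) → container 7 (remaining 25 m³)
C12 (39 m³) → container 8 (remaining 11 m³)
C13 (43 m³) → container 9 (remaining 7 m³)
C14 (32 m³) → container 10 (remaining 18 m³)
C15 (26 m³) → container 11 (remaining 24 m³)
C16 (47 m³) → container 12 (remaining 3 m³)
C17 (25 m³) → container 7 (remaining 0 m³)
C18 (21 m³) → container 4 (remaining 0 m³)
Final containers: [20,6,18,4] [29,19] [39] [29,21] [37] [39] [25,25] [39] [43] [32] [26] [47].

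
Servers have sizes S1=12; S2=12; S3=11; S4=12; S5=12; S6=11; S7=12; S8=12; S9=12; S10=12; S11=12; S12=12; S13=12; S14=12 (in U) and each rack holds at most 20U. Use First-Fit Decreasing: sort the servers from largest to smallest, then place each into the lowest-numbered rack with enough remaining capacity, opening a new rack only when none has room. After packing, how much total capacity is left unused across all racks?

114

Sorted descending: 12, 12, 12, 12, 12, 12, 12, 12, 12, 12, 12, 12, 11, 11.
Put 12U in rack 1; 8U remain.
Put 12U in rack 2; 8U remain.
Put 12U in rack 3; 8U remain.
Put 12U in rack 4; 8U remain.
Put 12U in rack 5; 8U remain.
Put 12U in rack 6; 8U remain.
Put 12U in rack 7; 8U remain.
Put 12U in rack 8; 8U remain.
Put 12U in rack 9; 8U remain.
Put 12U in rack 10; 8U remain.
Put 12U in rack 11; 8U remain.
Put 12U in rack 12; 8U remain.
Put 11U in rack 13; 9U remain.
Put 11U in rack 14; 9U remain.
14 racks × 20U = 280U; used 166U; unused 114U.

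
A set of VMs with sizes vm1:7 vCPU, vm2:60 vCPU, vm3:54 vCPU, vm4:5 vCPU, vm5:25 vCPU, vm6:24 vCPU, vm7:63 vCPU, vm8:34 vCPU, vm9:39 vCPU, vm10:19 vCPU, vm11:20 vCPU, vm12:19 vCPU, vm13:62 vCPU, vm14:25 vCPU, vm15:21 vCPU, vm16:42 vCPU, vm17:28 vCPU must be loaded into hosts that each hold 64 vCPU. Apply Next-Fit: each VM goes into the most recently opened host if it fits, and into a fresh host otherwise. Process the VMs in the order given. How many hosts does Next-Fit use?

vm1 (7 vCPU) → host 1 (remaining 57 vCPU)
vm2 (60 vCPU) → host 2 (remaining 4 vCPU)
vm3 (54 vCPU) → host 3 (remaining 10 vCPU)
vm4 (5 vCPU) → host 3 (remaining 5 vCPU)
vm5 (25 vCPU) → host 4 (remaining 39 vCPU)
vm6 (24 vCPU) → host 4 (remaining 15 vCPU)
vm7 (63 vCPU) → host 5 (remaining 1 vCPU)
vm8 (34 vCPU) → host 6 (remaining 30 vCPU)
vm9 (39 vCPU) → host 7 (remaining 25 vCPU)
vm10 (19 vCPU) → host 7 (remaining 6 vCPU)
vm11 (20 vCPU) → host 8 (remaining 44 vCPU)
vm12 (19 vCPU) → host 8 (remaining 25 vCPU)
vm13 (62 vCPU) → host 9 (remaining 2 vCPU)
vm14 (25 vCPU) → host 10 (remaining 39 vCPU)
vm15 (21 vCPU) → host 10 (remaining 18 vCPU)
vm16 (42 vCPU) → host 11 (remaining 22 vCPU)
vm17 (28 vCPU) → host 12 (remaining 36 vCPU)

12 hosts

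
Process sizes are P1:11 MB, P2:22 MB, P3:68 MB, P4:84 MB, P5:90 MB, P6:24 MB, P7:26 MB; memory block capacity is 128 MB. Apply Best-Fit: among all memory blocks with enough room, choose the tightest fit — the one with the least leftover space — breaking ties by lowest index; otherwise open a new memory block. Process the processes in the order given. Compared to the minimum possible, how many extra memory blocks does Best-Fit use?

Best-Fit: [11,22,68,24] [84] [90,26] → 3 memory blocks.
Total size 325 MB; any packing needs at least ⌈325/128⌉ = 3 memory blocks.
So 3 is already optimal.

0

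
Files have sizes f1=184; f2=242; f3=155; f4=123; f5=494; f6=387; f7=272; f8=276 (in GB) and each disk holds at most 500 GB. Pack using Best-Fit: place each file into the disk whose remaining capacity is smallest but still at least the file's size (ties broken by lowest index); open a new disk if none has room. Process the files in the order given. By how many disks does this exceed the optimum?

1

Best-Fit: [184,242] [155,123] [494] [387] [272] [276] → 6 disks.
Total size 2133 GB; any packing needs at least ⌈2133/500⌉ = 5 disks.
An optimal packing achieves that bound: [494] [387] [276,184] [272,155] [242,123] → 5 disks.
Excess: 6 − 5 = 1.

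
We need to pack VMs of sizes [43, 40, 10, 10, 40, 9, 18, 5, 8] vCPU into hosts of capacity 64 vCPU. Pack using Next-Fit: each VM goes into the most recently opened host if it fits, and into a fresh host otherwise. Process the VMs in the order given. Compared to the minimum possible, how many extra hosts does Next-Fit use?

Next-Fit: [43] [40,10,10] [40,9] [18,5,8] → 4 hosts.
Total size 183 vCPU; any packing needs at least ⌈183/64⌉ = 3 hosts.
An optimal packing achieves that bound: [43,18] [40,10,10] [40,9,8,5] → 3 hosts.
Excess: 4 − 3 = 1.

1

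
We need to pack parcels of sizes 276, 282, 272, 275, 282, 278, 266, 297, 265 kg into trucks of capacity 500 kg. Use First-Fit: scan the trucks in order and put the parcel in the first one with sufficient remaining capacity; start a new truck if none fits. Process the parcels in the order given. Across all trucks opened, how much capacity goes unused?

Put 276 kg in truck 1; 224 kg remain.
Put 282 kg in truck 2; 218 kg remain.
Put 272 kg in truck 3; 228 kg remain.
Put 275 kg in truck 4; 225 kg remain.
Put 282 kg in truck 5; 218 kg remain.
Put 278 kg in truck 6; 222 kg remain.
Put 266 kg in truck 7; 234 kg remain.
Put 297 kg in truck 8; 203 kg remain.
Put 265 kg in truck 9; 235 kg remain.
9 trucks × 500 kg = 4500 kg; used 2493 kg; unused 2007 kg.

2007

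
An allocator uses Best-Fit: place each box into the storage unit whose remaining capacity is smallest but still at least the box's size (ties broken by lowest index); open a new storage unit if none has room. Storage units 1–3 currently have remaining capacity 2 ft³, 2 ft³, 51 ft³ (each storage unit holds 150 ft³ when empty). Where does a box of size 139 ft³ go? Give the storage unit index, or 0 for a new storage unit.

0

No storage unit has ≥ 139 ft³ free, so a new storage unit is opened.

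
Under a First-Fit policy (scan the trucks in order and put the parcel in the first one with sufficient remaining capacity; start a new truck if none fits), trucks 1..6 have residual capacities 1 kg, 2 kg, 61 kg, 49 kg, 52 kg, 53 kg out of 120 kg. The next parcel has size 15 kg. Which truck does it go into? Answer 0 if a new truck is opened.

3

Trucks with room: truck 3 (61 kg), truck 4 (49 kg), truck 5 (52 kg), truck 6 (53 kg).
The first with room is truck 3.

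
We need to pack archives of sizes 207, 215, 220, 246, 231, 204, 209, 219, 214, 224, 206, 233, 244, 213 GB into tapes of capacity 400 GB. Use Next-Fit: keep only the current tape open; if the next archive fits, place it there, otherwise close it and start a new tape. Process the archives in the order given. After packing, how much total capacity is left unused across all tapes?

2515

Put 207 GB in tape 1; 193 GB remain.
Put 215 GB in tape 2; 185 GB remain.
Put 220 GB in tape 3; 180 GB remain.
Put 246 GB in tape 4; 154 GB remain.
Put 231 GB in tape 5; 169 GB remain.
Put 204 GB in tape 6; 196 GB remain.
Put 209 GB in tape 7; 191 GB remain.
Put 219 GB in tape 8; 181 GB remain.
Put 214 GB in tape 9; 186 GB remain.
Put 224 GB in tape 10; 176 GB remain.
Put 206 GB in tape 11; 194 GB remain.
Put 233 GB in tape 12; 167 GB remain.
Put 244 GB in tape 13; 156 GB remain.
Put 213 GB in tape 14; 187 GB remain.
14 tapes × 400 GB = 5600 GB; used 3085 GB; unused 2515 GB.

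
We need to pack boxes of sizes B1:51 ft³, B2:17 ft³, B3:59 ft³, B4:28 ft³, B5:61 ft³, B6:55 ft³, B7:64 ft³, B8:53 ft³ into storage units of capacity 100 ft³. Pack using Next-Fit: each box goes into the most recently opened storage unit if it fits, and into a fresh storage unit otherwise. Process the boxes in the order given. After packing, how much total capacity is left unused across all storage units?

storage unit 1: place B1 (51 ft³), 49 ft³ left
storage unit 1: place B2 (17 ft³), 32 ft³ left
storage unit 2: place B3 (59 ft³), 41 ft³ left
storage unit 2: place B4 (28 ft³), 13 ft³ left
storage unit 3: place B5 (61 ft³), 39 ft³ left
storage unit 4: place B6 (55 ft³), 45 ft³ left
storage unit 5: place B7 (64 ft³), 36 ft³ left
storage unit 6: place B8 (53 ft³), 47 ft³ left
6 storage units × 100 ft³ = 600 ft³; used 388 ft³; unused 212 ft³.

212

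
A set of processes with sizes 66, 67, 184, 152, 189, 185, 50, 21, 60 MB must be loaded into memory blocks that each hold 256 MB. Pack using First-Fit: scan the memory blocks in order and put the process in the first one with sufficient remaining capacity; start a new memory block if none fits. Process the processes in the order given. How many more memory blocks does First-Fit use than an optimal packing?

1

First-Fit: [66,67,50,21] [184,60] [152] [189] [185] → 5 memory blocks.
Total size 974 MB; any packing needs at least ⌈974/256⌉ = 4 memory blocks.
An optimal packing achieves that bound: [189,67] [185,66] [184,60] [152,50,21] → 4 memory blocks.
Excess: 5 − 4 = 1.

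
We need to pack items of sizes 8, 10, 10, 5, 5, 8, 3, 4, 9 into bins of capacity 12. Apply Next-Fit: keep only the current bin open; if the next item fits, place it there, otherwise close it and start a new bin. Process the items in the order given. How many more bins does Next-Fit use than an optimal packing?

Next-Fit: [8] [10] [10] [5,5] [8,3] [4] [9] → 7 bins.
Total size 62; any packing needs at least ⌈62/12⌉ = 6 bins.
An optimal packing achieves that bound: [10] [10] [9,3] [8,4] [8] [5,5] → 6 bins.
Excess: 7 − 6 = 1.

1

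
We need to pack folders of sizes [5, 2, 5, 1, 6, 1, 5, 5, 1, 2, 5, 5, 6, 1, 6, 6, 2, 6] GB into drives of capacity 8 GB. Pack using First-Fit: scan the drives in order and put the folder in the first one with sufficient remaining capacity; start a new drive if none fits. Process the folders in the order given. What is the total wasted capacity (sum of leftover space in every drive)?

18

drive 1: place 5 GB, 3 GB left
drive 1: place 2 GB, 1 GB left
drive 2: place 5 GB, 3 GB left
drive 1: place 1 GB, 0 GB left
drive 3: place 6 GB, 2 GB left
drive 2: place 1 GB, 2 GB left
drive 4: place 5 GB, 3 GB left
drive 5: place 5 GB, 3 GB left
drive 2: place 1 GB, 1 GB left
drive 3: place 2 GB, 0 GB left
drive 6: place 5 GB, 3 GB left
drive 7: place 5 GB, 3 GB left
drive 8: place 6 GB, 2 GB left
drive 2: place 1 GB, 0 GB left
drive 9: place 6 GB, 2 GB left
drive 10: place 6 GB, 2 GB left
drive 4: place 2 GB, 1 GB left
drive 11: place 6 GB, 2 GB left
11 drives × 8 GB = 88 GB; used 70 GB; unused 18 GB.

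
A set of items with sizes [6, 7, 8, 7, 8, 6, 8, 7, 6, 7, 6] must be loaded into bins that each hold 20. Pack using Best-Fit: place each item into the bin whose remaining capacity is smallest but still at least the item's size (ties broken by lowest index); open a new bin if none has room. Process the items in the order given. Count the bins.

4

bin 1: place 6, 14 left
bin 1: place 7, 7 left
bin 2: place 8, 12 left
bin 1: place 7, 0 left
bin 2: place 8, 4 left
bin 3: place 6, 14 left
bin 3: place 8, 6 left
bin 4: place 7, 13 left
bin 3: place 6, 0 left
bin 4: place 7, 6 left
bin 4: place 6, 0 left
Final bins: [6,7,7] [8,8] [6,8,6] [7,7,6].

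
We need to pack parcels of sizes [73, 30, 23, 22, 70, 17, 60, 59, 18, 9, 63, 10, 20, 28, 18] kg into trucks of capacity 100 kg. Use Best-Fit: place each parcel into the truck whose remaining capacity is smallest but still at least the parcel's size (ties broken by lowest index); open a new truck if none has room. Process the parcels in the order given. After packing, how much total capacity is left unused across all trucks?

80

Put 73 kg in truck 1; 27 kg remain.
Put 30 kg in truck 2; 70 kg remain.
Put 23 kg in truck 1; 4 kg remain.
Put 22 kg in truck 2; 48 kg remain.
Put 70 kg in truck 3; 30 kg remain.
Put 17 kg in truck 3; 13 kg remain.
Put 60 kg in truck 4; 40 kg remain.
Put 59 kg in truck 5; 41 kg remain.
Put 18 kg in truck 4; 22 kg remain.
Put 9 kg in truck 3; 4 kg remain.
Put 63 kg in truck 6; 37 kg remain.
Put 10 kg in truck 4; 12 kg remain.
Put 20 kg in truck 6; 17 kg remain.
Put 28 kg in truck 5; 13 kg remain.
Put 18 kg in truck 2; 30 kg remain.
6 trucks × 100 kg = 600 kg; used 520 kg; unused 80 kg.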